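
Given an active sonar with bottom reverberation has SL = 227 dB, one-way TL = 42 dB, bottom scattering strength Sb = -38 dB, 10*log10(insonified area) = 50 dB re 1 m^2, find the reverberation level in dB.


RL = SL - 2*TL + Sb + 10*log10(A) = 227 - 2*42 + (-38) + 50 = 155

155 dB


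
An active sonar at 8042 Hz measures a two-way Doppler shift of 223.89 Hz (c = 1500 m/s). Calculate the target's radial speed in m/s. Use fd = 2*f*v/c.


20.88 m/s


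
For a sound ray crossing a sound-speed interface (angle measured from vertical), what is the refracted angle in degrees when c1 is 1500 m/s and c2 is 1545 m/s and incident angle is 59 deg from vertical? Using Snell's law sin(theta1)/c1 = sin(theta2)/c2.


61.99 deg


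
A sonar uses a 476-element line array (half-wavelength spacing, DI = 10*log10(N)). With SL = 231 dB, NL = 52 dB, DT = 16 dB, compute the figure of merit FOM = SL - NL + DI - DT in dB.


Step 1: DI = 10*log10(476) = 26.78 dB
Step 2: FOM = SL - NL + DI - DT = 231 - 52 + 26.78 - 16 = 189.78

189.78 dB


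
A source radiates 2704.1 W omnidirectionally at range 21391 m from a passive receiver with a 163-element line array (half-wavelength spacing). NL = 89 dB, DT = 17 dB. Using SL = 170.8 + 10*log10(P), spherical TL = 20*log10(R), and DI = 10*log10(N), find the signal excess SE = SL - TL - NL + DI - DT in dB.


Step 1: SL = 170.8 + 10*log10(2704.1) = 205.12 dB
Step 2: TL = 20*log10(21391) = 86.6 dB
Step 3: DI = 10*log10(163) = 22.12 dB
Step 4: SE = SL - TL - NL + DI - DT = 205.12 - 86.6 - 89 + 22.12 - 17 = 34.64

34.64 dB


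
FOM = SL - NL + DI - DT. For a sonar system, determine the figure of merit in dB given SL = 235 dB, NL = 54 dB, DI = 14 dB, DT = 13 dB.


FOM = SL - NL + DI - DT = 235 - 54 + 14 - 13 = 182

182 dB


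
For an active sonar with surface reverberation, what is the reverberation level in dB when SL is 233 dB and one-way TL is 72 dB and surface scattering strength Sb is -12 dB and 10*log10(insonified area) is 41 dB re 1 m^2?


RL = SL - 2*TL + Sb + 10*log10(A) = 233 - 2*72 + (-12) + 41 = 118

118 dB


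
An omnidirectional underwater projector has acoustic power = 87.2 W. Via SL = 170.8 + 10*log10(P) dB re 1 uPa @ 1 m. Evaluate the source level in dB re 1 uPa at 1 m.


SL = 170.8 + 10*log10(87.2) = 170.8 + 19.41 = 190.21

190.21 dB


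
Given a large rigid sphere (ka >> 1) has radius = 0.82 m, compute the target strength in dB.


-7.74 dB


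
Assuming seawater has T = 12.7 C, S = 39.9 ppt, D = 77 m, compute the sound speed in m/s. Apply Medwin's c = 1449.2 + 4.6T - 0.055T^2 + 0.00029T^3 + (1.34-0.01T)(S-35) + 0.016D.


c = 1449.2 + 4.6*12.7 - 0.055*12.7^2 + 0.00029*12.7^3 + (1.34 - 0.01*12.7)*(39.9 - 35) + 0.016*77 = 1506.52

1506.52 m/s


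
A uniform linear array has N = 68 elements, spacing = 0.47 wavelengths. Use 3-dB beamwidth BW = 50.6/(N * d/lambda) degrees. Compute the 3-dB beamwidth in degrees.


1.58 deg


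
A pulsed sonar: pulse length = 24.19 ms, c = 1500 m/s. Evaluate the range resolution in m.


dR = c*tau/2 = 1500 * 24.19e-3 / 2 = 18.1425

18.1425 m


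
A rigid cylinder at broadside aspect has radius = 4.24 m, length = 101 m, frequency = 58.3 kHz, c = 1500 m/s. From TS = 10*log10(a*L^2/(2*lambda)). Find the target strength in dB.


lambda = 1500/58300 = 0.02573 m
TS = 10*log10(4.24*101^2/(2*0.02573)) = 59.25

59.25 dB


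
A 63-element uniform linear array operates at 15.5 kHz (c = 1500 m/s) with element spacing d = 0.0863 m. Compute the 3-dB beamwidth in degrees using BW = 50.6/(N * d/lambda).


Step 1: lambda = 1500/15500 = 0.09677 m
Step 2: d/lambda = 0.0863/0.09677 = 0.8918
Step 3: BW = 50.6/(N * d/lambda) = 50.6/(63 * 0.8918) = 0.9

0.9 deg


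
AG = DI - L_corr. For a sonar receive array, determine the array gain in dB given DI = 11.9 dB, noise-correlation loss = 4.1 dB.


AG = DI - L_corr = 11.9 - 4.1 = 7.8

7.8 dB


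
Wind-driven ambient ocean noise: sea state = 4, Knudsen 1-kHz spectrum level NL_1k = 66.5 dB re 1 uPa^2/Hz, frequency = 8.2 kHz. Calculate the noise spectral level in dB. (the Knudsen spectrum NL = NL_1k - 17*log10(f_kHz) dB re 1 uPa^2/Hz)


NL = NL_1k - 17*log10(f_kHz) = 66.5 - 17*log10(8.2) = 66.5 - (15.53) = 50.97

50.97 dB


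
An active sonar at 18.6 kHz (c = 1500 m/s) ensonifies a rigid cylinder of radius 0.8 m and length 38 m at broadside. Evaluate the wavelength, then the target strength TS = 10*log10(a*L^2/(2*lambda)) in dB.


Step 1: lambda = c/f = 1500/18600 = 0.08065 m
Step 2: TS = 10*log10(a*L^2/(2*lambda)) = 10*log10(0.8*38^2/(2*0.08065)) = 38.55

38.55 dB


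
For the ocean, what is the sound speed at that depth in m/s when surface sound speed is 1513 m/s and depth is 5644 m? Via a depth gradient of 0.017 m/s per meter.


1608.948 m/s


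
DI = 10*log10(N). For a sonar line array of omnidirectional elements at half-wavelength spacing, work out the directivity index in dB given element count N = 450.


DI = 10*log10(450) = 26.53

26.53 dB


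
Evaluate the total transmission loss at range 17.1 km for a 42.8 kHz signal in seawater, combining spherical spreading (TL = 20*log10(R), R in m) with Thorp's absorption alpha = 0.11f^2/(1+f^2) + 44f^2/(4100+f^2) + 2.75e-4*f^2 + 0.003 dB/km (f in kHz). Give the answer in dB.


327.56 dB


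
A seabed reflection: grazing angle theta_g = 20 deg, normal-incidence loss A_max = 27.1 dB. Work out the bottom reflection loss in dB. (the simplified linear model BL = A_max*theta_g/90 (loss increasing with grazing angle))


6.02 dB


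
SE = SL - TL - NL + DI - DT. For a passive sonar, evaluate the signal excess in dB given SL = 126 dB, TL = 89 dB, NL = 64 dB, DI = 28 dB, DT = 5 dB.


-4 dB


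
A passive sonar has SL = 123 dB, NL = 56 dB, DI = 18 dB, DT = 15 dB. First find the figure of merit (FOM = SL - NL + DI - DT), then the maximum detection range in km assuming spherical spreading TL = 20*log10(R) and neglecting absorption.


Step 1: FOM = SL - NL + DI - DT = 123 - 56 + 18 - 15 = 70 dB
Step 2: at max range FOM = TL = 20*log10(R), so R = 10^(70/20) = 3162.28 m = 3.16 km

3.16 km


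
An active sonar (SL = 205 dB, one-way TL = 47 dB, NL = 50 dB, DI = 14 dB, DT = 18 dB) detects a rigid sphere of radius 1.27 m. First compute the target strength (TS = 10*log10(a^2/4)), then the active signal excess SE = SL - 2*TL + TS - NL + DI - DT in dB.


Step 1: TS = 10*log10(1.27^2/4) = -3.94 dB
Step 2: SE = SL - 2*TL + TS - NL + DI - DT = 205 - 2*47 + (-3.94) - 50 + 14 - 18 = 53.06

53.06 dB


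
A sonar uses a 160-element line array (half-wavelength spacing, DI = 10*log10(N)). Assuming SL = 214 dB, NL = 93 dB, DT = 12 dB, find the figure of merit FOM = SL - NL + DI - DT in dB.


Step 1: DI = 10*log10(160) = 22.04 dB
Step 2: FOM = SL - NL + DI - DT = 214 - 93 + 22.04 - 12 = 131.04

131.04 dB


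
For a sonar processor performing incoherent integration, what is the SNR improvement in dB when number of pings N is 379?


12.89 dB


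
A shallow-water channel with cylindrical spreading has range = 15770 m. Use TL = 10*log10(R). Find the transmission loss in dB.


TL = 10*log10(15770) = 41.98

41.98 dB


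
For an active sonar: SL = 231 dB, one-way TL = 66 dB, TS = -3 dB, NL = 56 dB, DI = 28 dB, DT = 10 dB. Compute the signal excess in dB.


SE = SL - 2*TL + TS - NL + DI - DT = 231 - 2*66 + (-3) - 56 + 28 - 10 = 58

58 dB


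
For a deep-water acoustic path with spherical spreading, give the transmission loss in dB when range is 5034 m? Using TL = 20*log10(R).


TL = 20*log10(5034) = 74.04

74.04 dB


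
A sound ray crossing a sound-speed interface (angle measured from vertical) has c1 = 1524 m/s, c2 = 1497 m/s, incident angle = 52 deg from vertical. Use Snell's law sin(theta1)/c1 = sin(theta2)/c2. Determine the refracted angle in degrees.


sin(theta2) = (c2/c1)*sin(theta1) = (1497/1524)*sin(52 deg) = 0.77405
theta2 = arcsin(0.77405) = 50.72

50.72 deg


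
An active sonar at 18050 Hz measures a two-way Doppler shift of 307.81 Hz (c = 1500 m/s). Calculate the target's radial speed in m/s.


12.79 m/s


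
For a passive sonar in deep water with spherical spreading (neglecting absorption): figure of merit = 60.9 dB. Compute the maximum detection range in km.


1.11 km


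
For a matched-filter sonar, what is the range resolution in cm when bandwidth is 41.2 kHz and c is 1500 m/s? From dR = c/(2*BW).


1.82 cm


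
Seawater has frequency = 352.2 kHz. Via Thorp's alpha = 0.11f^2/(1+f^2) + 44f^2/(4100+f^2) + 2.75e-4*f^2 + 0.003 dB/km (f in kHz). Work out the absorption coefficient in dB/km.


76.818 dB/km


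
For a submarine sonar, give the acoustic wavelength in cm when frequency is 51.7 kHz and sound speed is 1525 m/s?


lambda = c/f = 1525 / 51700 = 0.0295 m = 2.95 cm

2.95 cm


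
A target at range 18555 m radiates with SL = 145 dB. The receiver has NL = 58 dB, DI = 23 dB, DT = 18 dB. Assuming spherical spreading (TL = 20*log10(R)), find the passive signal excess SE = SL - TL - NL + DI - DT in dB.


Step 1: TL = 20*log10(18555) = 85.37 dB
Step 2: SE = 145 - 85.37 - 58 + 23 - 18 = 6.63

6.63 dB


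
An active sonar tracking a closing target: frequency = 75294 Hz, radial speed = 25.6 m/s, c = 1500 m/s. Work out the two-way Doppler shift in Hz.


fd = 2*f*v/c = 2 * 75294 * 25.6 / 1500 = 2570.04

2570.04 Hz


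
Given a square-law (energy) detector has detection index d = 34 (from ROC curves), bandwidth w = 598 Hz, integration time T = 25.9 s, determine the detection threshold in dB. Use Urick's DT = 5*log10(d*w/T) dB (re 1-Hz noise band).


DT = 5*log10(d*w/T) = 5*log10(34 * 598 / 25.9) = 5*log10(785.02) = 14.47

14.47 dB


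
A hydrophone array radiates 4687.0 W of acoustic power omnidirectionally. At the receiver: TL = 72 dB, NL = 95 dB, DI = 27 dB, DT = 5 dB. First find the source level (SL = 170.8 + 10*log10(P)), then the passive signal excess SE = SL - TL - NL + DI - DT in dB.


Step 1: SL = 170.8 + 10*log10(4687.0) = 207.51 dB
Step 2: SE = SL - TL - NL + DI - DT = 207.51 - 72 - 95 + 27 - 5 = 62.51

62.51 dB


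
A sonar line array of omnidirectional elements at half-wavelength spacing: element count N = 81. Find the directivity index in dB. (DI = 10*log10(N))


DI = 10*log10(81) = 19.08

19.08 dB


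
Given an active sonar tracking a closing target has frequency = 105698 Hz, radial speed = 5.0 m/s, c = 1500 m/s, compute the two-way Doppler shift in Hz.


fd = 2*f*v/c = 2 * 105698 * 5.0 / 1500 = 704.65

704.65 Hz


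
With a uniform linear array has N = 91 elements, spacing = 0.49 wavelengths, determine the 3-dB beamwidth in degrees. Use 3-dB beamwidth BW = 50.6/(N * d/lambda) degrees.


BW = 50.6 / (91 * 0.49) = 50.6 / 44.59 = 1.13

1.13 deg


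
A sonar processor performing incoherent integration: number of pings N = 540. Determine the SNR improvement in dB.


13.66 dB


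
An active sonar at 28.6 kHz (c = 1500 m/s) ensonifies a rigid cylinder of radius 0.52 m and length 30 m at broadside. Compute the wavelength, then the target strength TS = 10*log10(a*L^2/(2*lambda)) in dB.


Step 1: lambda = c/f = 1500/28600 = 0.05245 m
Step 2: TS = 10*log10(a*L^2/(2*lambda)) = 10*log10(0.52*30^2/(2*0.05245)) = 36.49

36.49 dB


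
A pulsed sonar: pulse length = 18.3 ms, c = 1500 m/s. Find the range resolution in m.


13.725 m


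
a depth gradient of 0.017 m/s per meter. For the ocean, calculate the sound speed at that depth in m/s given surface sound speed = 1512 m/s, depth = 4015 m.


1580.255 m/s


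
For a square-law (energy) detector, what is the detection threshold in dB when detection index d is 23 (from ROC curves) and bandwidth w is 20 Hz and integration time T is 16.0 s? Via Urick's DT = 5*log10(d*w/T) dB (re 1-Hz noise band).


7.29 dB


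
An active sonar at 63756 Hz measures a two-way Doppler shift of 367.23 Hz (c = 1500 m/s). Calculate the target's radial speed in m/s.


From fd = 2*f*v/c, v = c*fd/(2*f) = 1500 * 367.23 / (2*63756) = 4.32

4.32 m/s


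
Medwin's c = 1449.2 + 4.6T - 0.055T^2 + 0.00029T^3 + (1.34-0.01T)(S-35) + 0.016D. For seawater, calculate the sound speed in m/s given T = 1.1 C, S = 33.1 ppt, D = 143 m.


c = 1449.2 + 4.6*1.1 - 0.055*1.1^2 + 0.00029*1.1^3 + (1.34 - 0.01*1.1)*(33.1 - 35) + 0.016*143 = 1453.96

1453.96 m/s


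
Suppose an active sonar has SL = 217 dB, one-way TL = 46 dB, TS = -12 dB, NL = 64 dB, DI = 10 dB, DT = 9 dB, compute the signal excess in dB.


SE = SL - 2*TL + TS - NL + DI - DT = 217 - 2*46 + (-12) - 64 + 10 - 9 = 50

50 dB


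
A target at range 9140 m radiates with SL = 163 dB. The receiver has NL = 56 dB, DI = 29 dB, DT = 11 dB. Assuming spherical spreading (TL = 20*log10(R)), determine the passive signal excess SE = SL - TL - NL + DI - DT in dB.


Step 1: TL = 20*log10(9140) = 79.22 dB
Step 2: SE = 163 - 79.22 - 56 + 29 - 11 = 45.78

45.78 dB


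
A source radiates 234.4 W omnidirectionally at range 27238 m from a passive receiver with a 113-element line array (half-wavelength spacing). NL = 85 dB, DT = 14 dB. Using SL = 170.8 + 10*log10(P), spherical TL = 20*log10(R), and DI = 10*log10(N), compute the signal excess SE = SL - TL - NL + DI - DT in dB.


27.33 dB


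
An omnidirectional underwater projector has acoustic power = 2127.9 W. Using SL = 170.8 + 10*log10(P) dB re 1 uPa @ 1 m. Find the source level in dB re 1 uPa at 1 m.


SL = 170.8 + 10*log10(2127.9) = 170.8 + 33.28 = 204.08

204.08 dB


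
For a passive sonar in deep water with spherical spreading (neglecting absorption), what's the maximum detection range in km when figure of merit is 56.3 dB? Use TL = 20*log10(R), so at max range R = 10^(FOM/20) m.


At max range FOM = TL, so 20*log10(R) = 56.3
R = 10^(56.3/20) = 653.13 m = 0.65 km

0.65 km


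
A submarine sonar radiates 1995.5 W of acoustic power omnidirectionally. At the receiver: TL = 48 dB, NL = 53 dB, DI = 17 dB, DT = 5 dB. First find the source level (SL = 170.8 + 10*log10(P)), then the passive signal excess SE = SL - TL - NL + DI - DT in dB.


Step 1: SL = 170.8 + 10*log10(1995.5) = 203.8 dB
Step 2: SE = SL - TL - NL + DI - DT = 203.8 - 48 - 53 + 17 - 5 = 114.8

114.8 dB


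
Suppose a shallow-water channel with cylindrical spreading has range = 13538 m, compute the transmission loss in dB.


41.32 dB


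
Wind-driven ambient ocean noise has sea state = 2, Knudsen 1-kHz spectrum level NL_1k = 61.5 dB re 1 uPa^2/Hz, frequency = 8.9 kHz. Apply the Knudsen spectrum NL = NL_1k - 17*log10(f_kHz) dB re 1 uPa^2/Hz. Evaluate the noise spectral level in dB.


NL = NL_1k - 17*log10(f_kHz) = 61.5 - 17*log10(8.9) = 61.5 - (16.14) = 45.36

45.36 dB


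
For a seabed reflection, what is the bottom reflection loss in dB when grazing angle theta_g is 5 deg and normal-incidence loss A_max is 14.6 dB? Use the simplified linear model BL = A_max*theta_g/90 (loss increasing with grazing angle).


0.81 dB


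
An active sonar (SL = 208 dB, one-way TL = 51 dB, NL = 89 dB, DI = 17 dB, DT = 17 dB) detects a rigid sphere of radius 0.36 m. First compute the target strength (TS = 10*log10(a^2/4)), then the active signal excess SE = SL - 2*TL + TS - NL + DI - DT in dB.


Step 1: TS = 10*log10(0.36^2/4) = -14.89 dB
Step 2: SE = SL - 2*TL + TS - NL + DI - DT = 208 - 2*51 + (-14.89) - 89 + 17 - 17 = 2.11

2.11 dB


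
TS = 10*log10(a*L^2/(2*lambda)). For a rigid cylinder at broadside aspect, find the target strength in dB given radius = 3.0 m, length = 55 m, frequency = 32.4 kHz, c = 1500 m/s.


49.91 dB


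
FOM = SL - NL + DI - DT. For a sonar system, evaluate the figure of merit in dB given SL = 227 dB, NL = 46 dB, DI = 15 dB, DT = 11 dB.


FOM = SL - NL + DI - DT = 227 - 46 + 15 - 11 = 185

185 dB


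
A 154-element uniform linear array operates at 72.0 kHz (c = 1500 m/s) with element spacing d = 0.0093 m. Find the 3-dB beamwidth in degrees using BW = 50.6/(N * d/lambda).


Step 1: lambda = 1500/72000 = 0.02083 m
Step 2: d/lambda = 0.0093/0.02083 = 0.4465
Step 3: BW = 50.6/(N * d/lambda) = 50.6/(154 * 0.4465) = 0.74

0.74 deg


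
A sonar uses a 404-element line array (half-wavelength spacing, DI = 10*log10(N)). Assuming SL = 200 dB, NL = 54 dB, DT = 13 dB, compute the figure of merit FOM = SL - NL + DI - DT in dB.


Step 1: DI = 10*log10(404) = 26.06 dB
Step 2: FOM = SL - NL + DI - DT = 200 - 54 + 26.06 - 13 = 159.06

159.06 dB


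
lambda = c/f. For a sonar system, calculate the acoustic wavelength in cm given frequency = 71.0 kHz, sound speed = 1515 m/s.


lambda = c/f = 1515 / 71000 = 0.0213 m = 2.13 cm

2.13 cm


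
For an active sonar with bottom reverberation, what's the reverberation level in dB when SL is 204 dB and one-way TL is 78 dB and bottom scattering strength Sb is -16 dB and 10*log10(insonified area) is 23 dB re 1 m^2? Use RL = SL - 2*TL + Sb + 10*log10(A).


RL = SL - 2*TL + Sb + 10*log10(A) = 204 - 2*78 + (-16) + 23 = 55

55 dB


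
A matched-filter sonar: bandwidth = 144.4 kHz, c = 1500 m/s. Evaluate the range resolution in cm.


dR = c/(2*BW) = 1500 / (2 * 144.4e3) = 0.0052 m = 0.52 cm

0.52 cm


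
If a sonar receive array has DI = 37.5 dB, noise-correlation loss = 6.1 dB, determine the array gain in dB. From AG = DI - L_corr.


AG = DI - L_corr = 37.5 - 6.1 = 31.4

31.4 dB


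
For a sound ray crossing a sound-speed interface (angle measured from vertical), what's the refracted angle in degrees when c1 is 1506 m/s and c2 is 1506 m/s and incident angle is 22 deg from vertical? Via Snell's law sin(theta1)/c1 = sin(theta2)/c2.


sin(theta2) = (c2/c1)*sin(theta1) = (1506/1506)*sin(22 deg) = 0.37461
theta2 = arcsin(0.37461) = 22.0

22.0 deg


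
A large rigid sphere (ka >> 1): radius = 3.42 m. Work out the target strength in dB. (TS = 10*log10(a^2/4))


TS = 10*log10(3.42^2 / 4) = 10*log10(2.9241) = 4.66

4.66 dB


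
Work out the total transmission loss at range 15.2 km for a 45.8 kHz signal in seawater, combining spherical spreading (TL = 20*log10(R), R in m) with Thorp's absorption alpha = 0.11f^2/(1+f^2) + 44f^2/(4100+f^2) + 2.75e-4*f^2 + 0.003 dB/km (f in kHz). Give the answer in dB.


Step 1 (Thorp): alpha = 0.11*2097.64/(1+2097.64) + 44*2097.64/(4100+2097.64) + 2.75e-4*2097.64 + 0.003 = 15.5819 dB/km
Step 2: TL_spread = 20*log10(15200) = 83.64 dB
Step 3: TL_abs = alpha*R = 15.5819 * 15.2 = 236.84 dB
Step 4: TL_total = 83.64 + 236.84 = 320.48

320.48 dB


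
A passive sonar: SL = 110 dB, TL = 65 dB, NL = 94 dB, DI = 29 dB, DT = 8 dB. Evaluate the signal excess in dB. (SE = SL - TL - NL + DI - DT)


-28 dB


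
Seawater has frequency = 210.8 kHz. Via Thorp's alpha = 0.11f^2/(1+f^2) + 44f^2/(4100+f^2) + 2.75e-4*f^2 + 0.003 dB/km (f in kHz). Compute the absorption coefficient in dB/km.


f^2 = 44436.64
alpha = 0.11*44436.64/(1+44436.64) + 44*44436.64/(4100+44436.64) + 2.75e-4*44436.64 + 0.003 = 52.616

52.616 dB/km


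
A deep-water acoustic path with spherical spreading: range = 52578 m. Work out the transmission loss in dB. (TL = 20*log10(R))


TL = 20*log10(52578) = 94.42

94.42 dB


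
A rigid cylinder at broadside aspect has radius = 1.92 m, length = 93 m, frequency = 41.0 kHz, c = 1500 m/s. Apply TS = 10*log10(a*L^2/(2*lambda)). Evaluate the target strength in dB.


53.56 dB


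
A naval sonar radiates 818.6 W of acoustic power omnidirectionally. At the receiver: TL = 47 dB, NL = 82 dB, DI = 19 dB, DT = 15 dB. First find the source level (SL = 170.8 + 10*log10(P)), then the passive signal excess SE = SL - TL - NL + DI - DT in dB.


Step 1: SL = 170.8 + 10*log10(818.6) = 199.93 dB
Step 2: SE = SL - TL - NL + DI - DT = 199.93 - 47 - 82 + 19 - 15 = 74.93

74.93 dB


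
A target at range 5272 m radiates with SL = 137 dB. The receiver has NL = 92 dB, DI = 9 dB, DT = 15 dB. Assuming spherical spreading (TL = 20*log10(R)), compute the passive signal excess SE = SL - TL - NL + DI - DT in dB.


Step 1: TL = 20*log10(5272) = 74.44 dB
Step 2: SE = 137 - 74.44 - 92 + 9 - 15 = -35.44

-35.44 dB


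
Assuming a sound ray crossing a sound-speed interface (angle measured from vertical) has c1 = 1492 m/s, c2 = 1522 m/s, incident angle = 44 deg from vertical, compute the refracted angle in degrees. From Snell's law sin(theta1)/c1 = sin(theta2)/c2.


sin(theta2) = (c2/c1)*sin(theta1) = (1522/1492)*sin(44 deg) = 0.70863
theta2 = arcsin(0.70863) = 45.12

45.12 deg


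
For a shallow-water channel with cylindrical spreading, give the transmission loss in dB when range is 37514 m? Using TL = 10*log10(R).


TL = 10*log10(37514) = 45.74

45.74 dB


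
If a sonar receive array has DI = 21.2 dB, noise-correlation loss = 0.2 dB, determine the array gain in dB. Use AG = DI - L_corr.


AG = DI - L_corr = 21.2 - 0.2 = 21.0

21.0 dB


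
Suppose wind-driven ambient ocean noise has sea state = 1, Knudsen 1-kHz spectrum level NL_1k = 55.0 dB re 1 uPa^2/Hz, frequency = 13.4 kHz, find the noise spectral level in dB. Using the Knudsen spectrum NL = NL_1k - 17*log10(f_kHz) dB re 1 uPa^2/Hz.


NL = NL_1k - 17*log10(f_kHz) = 55.0 - 17*log10(13.4) = 55.0 - (19.16) = 35.84

35.84 dB


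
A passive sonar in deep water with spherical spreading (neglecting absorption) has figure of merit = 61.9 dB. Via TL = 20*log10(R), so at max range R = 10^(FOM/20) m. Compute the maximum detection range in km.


1.24 km


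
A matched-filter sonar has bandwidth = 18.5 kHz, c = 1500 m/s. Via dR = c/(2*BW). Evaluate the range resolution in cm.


dR = c/(2*BW) = 1500 / (2 * 18.5e3) = 0.0405 m = 4.05 cm

4.05 cm


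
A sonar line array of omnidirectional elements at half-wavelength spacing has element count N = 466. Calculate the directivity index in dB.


DI = 10*log10(466) = 26.68

26.68 dB


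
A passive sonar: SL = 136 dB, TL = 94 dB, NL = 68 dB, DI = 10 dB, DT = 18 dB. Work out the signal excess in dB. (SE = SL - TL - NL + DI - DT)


SE = SL - TL - NL + DI - DT = 136 - 94 - 68 + 10 - 18 = -34

-34 dB


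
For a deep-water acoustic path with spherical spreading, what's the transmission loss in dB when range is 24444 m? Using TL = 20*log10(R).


TL = 20*log10(24444) = 87.76

87.76 dB


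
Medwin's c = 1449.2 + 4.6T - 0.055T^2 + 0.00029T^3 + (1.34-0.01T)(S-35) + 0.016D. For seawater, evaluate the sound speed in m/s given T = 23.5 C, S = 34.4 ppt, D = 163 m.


c = 1449.2 + 4.6*23.5 - 0.055*23.5^2 + 0.00029*23.5^3 + (1.34 - 0.01*23.5)*(34.4 - 35) + 0.016*163 = 1532.63

1532.63 m/s


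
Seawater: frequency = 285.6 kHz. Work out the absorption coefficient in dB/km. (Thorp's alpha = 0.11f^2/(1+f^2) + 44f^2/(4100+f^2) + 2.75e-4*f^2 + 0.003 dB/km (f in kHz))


f^2 = 81567.36
alpha = 0.11*81567.36/(1+81567.36) + 44*81567.36/(4100+81567.36) + 2.75e-4*81567.36 + 0.003 = 64.438

64.438 dB/km


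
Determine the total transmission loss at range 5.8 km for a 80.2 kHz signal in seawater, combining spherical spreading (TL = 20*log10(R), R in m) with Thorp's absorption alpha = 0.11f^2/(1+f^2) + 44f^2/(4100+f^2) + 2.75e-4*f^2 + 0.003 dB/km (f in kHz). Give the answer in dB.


Step 1 (Thorp): alpha = 0.11*6432.04/(1+6432.04) + 44*6432.04/(4100+6432.04) + 2.75e-4*6432.04 + 0.003 = 28.7531 dB/km
Step 2: TL_spread = 20*log10(5800) = 75.27 dB
Step 3: TL_abs = alpha*R = 28.7531 * 5.8 = 166.77 dB
Step 4: TL_total = 75.27 + 166.77 = 242.04

242.04 dB


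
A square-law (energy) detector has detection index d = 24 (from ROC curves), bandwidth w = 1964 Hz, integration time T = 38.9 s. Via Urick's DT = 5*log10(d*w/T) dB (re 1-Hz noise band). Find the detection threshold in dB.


DT = 5*log10(d*w/T) = 5*log10(24 * 1964 / 38.9) = 5*log10(1211.72) = 15.42

15.42 dB


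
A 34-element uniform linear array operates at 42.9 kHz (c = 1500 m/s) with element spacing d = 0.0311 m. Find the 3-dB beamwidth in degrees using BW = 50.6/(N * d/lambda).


Step 1: lambda = 1500/42900 = 0.03497 m
Step 2: d/lambda = 0.0311/0.03497 = 0.8893
Step 3: BW = 50.6/(N * d/lambda) = 50.6/(34 * 0.8893) = 1.67

1.67 deg


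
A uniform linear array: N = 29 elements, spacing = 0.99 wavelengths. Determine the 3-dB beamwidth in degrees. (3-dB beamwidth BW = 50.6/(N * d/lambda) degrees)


1.76 deg


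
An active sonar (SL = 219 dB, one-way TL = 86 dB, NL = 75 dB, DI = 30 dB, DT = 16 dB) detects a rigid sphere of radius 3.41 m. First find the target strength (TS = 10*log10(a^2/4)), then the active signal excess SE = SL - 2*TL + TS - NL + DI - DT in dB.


Step 1: TS = 10*log10(3.41^2/4) = 4.63 dB
Step 2: SE = SL - 2*TL + TS - NL + DI - DT = 219 - 2*86 + (4.63) - 75 + 30 - 16 = -9.37

-9.37 dB


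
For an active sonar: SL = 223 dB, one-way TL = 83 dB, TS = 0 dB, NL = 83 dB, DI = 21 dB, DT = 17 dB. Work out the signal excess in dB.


SE = SL - 2*TL + TS - NL + DI - DT = 223 - 2*83 + (0) - 83 + 21 - 17 = -22

-22 dB


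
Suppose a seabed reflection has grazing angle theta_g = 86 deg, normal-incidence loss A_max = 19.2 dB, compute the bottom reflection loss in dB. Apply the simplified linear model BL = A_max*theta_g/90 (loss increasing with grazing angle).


BL = A_max * theta_g / 90 = 19.2 * 86 / 90 = 18.35

18.35 dB


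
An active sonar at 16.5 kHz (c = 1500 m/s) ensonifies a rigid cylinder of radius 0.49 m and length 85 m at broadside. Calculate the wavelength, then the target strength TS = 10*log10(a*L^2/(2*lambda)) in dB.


Step 1: lambda = c/f = 1500/16500 = 0.09091 m
Step 2: TS = 10*log10(a*L^2/(2*lambda)) = 10*log10(0.49*85^2/(2*0.09091)) = 42.89

42.89 dB


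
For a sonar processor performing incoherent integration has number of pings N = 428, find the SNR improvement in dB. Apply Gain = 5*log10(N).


13.16 dB


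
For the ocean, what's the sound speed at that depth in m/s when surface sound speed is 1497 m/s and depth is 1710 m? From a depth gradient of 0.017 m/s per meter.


c = 1497 + 0.017 * 1710 = 1526.07

1526.07 m/s


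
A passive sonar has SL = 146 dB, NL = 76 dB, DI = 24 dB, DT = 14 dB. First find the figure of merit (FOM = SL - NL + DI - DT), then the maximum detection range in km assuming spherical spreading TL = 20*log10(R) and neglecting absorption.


Step 1: FOM = SL - NL + DI - DT = 146 - 76 + 24 - 14 = 80 dB
Step 2: at max range FOM = TL = 20*log10(R), so R = 10^(80/20) = 10000.0 m = 10.0 km

10.0 km


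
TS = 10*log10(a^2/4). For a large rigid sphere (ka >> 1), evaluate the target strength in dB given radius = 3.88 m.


TS = 10*log10(3.88^2 / 4) = 10*log10(3.7636) = 5.76

5.76 dB


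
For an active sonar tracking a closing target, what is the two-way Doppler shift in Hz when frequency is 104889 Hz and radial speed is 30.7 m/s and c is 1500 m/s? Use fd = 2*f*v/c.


fd = 2*f*v/c = 2 * 104889 * 30.7 / 1500 = 4293.46

4293.46 Hz


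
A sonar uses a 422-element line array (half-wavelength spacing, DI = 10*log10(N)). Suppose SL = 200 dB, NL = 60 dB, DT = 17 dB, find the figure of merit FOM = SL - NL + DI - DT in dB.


Step 1: DI = 10*log10(422) = 26.25 dB
Step 2: FOM = SL - NL + DI - DT = 200 - 60 + 26.25 - 17 = 149.25

149.25 dB


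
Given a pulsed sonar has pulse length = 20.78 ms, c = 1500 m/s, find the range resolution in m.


dR = c*tau/2 = 1500 * 20.78e-3 / 2 = 15.585

15.585 m


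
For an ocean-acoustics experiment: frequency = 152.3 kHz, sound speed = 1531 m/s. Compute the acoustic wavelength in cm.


1.01 cm


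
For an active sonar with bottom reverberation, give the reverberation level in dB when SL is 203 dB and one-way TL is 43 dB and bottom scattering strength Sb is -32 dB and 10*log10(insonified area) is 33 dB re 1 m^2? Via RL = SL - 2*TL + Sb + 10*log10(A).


RL = SL - 2*TL + Sb + 10*log10(A) = 203 - 2*43 + (-32) + 33 = 118

118 dB


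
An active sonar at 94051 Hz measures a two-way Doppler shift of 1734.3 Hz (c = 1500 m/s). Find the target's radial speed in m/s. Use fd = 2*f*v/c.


13.83 m/s


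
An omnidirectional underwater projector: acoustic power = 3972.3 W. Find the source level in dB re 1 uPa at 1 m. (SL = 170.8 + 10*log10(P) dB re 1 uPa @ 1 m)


SL = 170.8 + 10*log10(3972.3) = 170.8 + 35.99 = 206.79

206.79 dB


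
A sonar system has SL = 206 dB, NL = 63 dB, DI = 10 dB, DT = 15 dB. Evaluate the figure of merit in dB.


138 dB


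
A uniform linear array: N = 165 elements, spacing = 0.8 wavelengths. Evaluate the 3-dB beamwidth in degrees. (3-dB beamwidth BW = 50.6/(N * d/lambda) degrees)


BW = 50.6 / (165 * 0.8) = 50.6 / 132.0 = 0.38

0.38 deg


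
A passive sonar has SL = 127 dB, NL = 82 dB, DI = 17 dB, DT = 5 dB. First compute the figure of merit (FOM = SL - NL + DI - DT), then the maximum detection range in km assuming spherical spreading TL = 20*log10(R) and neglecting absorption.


Step 1: FOM = SL - NL + DI - DT = 127 - 82 + 17 - 5 = 57 dB
Step 2: at max range FOM = TL = 20*log10(R), so R = 10^(57/20) = 707.95 m = 0.71 km

0.71 km


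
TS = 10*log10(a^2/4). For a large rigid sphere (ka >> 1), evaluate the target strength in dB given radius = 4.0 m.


TS = 10*log10(4.0^2 / 4) = 10*log10(4.0) = 6.02

6.02 dB


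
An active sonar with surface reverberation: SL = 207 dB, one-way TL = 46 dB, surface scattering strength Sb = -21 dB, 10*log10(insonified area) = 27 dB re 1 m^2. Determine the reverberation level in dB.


121 dB


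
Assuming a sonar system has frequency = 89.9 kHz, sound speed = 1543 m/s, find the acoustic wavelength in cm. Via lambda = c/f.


lambda = c/f = 1543 / 89900 = 0.0172 m = 1.72 cm

1.72 cm


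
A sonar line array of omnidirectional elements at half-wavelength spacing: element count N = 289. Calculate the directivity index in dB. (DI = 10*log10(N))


DI = 10*log10(289) = 24.61

24.61 dB


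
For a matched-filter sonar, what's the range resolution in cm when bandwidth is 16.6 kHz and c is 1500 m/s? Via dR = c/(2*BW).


dR = c/(2*BW) = 1500 / (2 * 16.6e3) = 0.0452 m = 4.52 cm

4.52 cm


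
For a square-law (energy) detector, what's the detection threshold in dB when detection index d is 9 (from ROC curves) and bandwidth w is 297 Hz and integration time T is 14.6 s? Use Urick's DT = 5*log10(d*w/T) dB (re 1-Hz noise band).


DT = 5*log10(d*w/T) = 5*log10(9 * 297 / 14.6) = 5*log10(183.08) = 11.31

11.31 dB


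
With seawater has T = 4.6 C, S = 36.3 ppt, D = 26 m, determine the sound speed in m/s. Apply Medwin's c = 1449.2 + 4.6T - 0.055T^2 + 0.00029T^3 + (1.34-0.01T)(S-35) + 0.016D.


1471.32 m/s


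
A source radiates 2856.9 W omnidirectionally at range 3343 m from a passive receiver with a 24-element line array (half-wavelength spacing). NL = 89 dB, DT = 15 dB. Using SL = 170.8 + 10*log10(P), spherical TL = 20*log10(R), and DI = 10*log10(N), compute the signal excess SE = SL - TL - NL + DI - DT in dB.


44.68 dB


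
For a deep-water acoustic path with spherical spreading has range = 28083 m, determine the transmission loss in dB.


TL = 20*log10(28083) = 88.97

88.97 dB


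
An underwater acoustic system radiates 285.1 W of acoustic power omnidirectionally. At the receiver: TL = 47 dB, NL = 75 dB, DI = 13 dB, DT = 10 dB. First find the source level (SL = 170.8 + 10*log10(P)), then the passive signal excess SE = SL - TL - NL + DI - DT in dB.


Step 1: SL = 170.8 + 10*log10(285.1) = 195.35 dB
Step 2: SE = SL - TL - NL + DI - DT = 195.35 - 47 - 75 + 13 - 10 = 76.35

76.35 dB


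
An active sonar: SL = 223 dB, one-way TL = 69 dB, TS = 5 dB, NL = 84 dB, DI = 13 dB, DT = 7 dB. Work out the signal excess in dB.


12 dB


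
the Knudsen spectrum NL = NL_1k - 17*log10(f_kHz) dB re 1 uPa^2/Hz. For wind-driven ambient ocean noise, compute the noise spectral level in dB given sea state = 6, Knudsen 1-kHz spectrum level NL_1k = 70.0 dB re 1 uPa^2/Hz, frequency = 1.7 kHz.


NL = NL_1k - 17*log10(f_kHz) = 70.0 - 17*log10(1.7) = 70.0 - (3.92) = 66.08

66.08 dB


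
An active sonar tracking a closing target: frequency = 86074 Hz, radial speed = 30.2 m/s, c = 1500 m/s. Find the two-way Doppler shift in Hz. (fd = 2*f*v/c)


fd = 2*f*v/c = 2 * 86074 * 30.2 / 1500 = 3465.91

3465.91 Hz


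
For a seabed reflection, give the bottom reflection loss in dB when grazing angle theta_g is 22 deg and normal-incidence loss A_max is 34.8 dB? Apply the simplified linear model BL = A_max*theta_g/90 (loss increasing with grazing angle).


8.51 dB


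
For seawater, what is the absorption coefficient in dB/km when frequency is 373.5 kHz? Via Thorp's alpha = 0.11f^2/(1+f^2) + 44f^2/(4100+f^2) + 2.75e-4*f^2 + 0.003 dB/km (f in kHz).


81.22 dB/km


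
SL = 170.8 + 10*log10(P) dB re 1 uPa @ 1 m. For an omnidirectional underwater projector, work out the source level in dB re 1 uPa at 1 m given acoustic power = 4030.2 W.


SL = 170.8 + 10*log10(4030.2) = 170.8 + 36.05 = 206.85

206.85 dB


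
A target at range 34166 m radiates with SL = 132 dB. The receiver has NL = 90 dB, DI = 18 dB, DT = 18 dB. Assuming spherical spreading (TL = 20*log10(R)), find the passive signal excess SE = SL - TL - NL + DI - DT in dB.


Step 1: TL = 20*log10(34166) = 90.67 dB
Step 2: SE = 132 - 90.67 - 90 + 18 - 18 = -48.67

-48.67 dB


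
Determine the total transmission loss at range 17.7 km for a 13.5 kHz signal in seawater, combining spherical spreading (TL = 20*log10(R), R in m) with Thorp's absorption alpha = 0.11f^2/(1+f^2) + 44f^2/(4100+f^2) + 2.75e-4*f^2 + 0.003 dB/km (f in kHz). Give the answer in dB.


120.98 dB


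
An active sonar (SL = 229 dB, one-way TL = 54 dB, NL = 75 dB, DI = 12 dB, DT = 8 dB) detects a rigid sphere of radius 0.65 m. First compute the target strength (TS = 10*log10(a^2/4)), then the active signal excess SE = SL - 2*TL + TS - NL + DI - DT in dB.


Step 1: TS = 10*log10(0.65^2/4) = -9.76 dB
Step 2: SE = SL - 2*TL + TS - NL + DI - DT = 229 - 2*54 + (-9.76) - 75 + 12 - 8 = 40.24

40.24 dB


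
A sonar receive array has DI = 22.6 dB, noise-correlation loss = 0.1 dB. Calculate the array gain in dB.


AG = DI - L_corr = 22.6 - 0.1 = 22.5

22.5 dB


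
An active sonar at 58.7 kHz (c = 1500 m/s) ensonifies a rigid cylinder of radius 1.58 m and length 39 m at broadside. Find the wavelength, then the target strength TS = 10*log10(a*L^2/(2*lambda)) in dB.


Step 1: lambda = c/f = 1500/58700 = 0.02555 m
Step 2: TS = 10*log10(a*L^2/(2*lambda)) = 10*log10(1.58*39^2/(2*0.02555)) = 46.72

46.72 dB


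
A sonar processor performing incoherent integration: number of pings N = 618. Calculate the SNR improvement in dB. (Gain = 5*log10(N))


Gain = 5*log10(618) = 13.95

13.95 dB


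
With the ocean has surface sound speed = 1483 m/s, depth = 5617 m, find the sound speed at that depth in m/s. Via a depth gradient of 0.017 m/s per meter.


1578.489 m/s


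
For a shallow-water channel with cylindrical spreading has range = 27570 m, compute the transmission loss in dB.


TL = 10*log10(27570) = 44.4

44.4 dB


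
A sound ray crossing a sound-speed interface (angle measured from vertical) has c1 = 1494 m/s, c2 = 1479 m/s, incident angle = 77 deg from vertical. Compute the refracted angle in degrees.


74.71 deg


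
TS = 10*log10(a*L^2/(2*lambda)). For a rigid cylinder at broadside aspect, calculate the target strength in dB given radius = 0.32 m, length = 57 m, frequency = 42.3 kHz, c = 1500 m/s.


lambda = 1500/42300 = 0.03546 m
TS = 10*log10(0.32*57^2/(2*0.03546)) = 41.66

41.66 dB


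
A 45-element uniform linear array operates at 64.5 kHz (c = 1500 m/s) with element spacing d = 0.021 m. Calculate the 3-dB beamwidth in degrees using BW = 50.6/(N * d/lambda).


Step 1: lambda = 1500/64500 = 0.02326 m
Step 2: d/lambda = 0.021/0.02326 = 0.9028
Step 3: BW = 50.6/(N * d/lambda) = 50.6/(45 * 0.9028) = 1.25

1.25 deg


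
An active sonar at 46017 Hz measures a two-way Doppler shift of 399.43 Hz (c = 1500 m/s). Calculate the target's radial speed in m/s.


From fd = 2*f*v/c, v = c*fd/(2*f) = 1500 * 399.43 / (2*46017) = 6.51

6.51 m/s


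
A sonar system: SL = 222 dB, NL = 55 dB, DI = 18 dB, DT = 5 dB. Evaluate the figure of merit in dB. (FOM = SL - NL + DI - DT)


FOM = SL - NL + DI - DT = 222 - 55 + 18 - 5 = 180

180 dB


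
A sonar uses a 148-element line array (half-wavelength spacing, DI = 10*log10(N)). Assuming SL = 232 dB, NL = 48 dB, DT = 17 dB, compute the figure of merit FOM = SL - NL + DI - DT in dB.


188.7 dB


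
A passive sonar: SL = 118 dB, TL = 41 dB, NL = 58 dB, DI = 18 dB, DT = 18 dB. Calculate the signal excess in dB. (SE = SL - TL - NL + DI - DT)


SE = SL - TL - NL + DI - DT = 118 - 41 - 58 + 18 - 18 = 19

19 dB


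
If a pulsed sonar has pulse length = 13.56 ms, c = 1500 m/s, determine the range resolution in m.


dR = c*tau/2 = 1500 * 13.56e-3 / 2 = 10.17

10.17 m


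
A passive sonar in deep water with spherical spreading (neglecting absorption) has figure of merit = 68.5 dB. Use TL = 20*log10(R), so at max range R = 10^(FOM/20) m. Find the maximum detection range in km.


2.66 km


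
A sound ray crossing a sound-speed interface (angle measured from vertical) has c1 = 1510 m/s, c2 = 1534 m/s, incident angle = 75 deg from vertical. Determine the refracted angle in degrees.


78.9 deg


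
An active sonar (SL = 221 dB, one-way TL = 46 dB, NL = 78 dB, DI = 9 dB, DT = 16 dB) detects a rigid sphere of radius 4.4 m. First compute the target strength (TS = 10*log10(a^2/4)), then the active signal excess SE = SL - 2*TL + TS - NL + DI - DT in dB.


Step 1: TS = 10*log10(4.4^2/4) = 6.85 dB
Step 2: SE = SL - 2*TL + TS - NL + DI - DT = 221 - 2*46 + (6.85) - 78 + 9 - 16 = 50.85

50.85 dB


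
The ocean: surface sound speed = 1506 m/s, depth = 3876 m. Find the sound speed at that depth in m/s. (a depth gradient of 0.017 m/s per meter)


c = 1506 + 0.017 * 3876 = 1571.892

1571.892 m/s


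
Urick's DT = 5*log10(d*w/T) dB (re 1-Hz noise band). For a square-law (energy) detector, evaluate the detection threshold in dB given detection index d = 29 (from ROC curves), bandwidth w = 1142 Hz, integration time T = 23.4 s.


15.75 dB


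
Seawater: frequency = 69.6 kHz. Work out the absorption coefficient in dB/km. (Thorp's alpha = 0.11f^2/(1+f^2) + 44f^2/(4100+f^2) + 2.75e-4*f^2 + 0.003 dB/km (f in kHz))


25.276 dB/km


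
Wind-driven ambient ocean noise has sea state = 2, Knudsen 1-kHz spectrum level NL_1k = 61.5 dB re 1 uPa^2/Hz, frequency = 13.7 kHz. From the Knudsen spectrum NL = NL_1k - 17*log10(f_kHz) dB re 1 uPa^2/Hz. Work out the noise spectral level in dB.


42.18 dB


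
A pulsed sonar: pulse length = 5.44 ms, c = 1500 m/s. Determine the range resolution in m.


dR = c*tau/2 = 1500 * 5.44e-3 / 2 = 4.08

4.08 m


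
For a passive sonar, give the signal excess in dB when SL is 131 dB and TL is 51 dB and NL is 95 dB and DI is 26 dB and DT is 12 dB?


SE = SL - TL - NL + DI - DT = 131 - 51 - 95 + 26 - 12 = -1

-1 dB


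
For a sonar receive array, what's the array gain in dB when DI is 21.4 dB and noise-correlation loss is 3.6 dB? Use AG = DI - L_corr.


17.8 dB


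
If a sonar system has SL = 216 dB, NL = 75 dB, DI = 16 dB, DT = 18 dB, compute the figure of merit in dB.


FOM = SL - NL + DI - DT = 216 - 75 + 16 - 18 = 139

139 dB


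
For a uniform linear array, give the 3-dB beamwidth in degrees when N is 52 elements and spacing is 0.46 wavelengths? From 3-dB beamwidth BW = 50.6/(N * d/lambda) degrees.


BW = 50.6 / (52 * 0.46) = 50.6 / 23.92 = 2.12

2.12 deg


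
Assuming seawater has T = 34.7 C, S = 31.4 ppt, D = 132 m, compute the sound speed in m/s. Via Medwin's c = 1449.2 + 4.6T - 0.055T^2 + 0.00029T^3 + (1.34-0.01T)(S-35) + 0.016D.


1553.25 m/s


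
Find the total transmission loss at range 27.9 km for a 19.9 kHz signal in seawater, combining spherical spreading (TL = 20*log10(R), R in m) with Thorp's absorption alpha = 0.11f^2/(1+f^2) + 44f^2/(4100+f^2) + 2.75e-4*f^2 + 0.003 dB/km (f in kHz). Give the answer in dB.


Step 1 (Thorp): alpha = 0.11*396.01/(1+396.01) + 44*396.01/(4100+396.01) + 2.75e-4*396.01 + 0.003 = 4.0972 dB/km
Step 2: TL_spread = 20*log10(27900) = 88.91 dB
Step 3: TL_abs = alpha*R = 4.0972 * 27.9 = 114.31 dB
Step 4: TL_total = 88.91 + 114.31 = 203.22

203.22 dB
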